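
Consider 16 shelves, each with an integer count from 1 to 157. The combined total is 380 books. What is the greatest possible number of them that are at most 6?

14

Each value at 6 or below falls at least 157 − 6 = 151 short of the ceiling 157.
The ceiling total is 16 × 157 = 2512, and we need 380, so at most ⌊(2512 − 380)/151⌋ = 14 can be that low.
k = 14 is achieved by 14 values at 6 and 2 at 157, total 398; lower one of the 157's by 18 (still > 6) to reach 380.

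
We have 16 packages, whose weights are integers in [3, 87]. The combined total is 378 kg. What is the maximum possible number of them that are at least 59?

With k values at 59 or above and the rest at least 3, the sum is at least 48 + 56k.
Since the sum is 378, we need 56k ≤ 330, i.e. k ≤ 5.
k = 5 is achieved by 5 values at 59 and 11 at 3, total 328; add 50 to one value (staying below 59) to reach 378.

5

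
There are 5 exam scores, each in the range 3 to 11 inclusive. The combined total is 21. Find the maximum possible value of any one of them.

9

Maximizing one value means minimizing the remaining 4.
The other 4 contribute at least 4 × 3 = 12, leaving at most 21 − 12 = 9.
Since 9 ≤ 11, this is achievable: one at 9 and 4 at 3.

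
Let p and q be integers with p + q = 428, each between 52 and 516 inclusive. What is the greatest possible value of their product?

With p + q fixed, pq peaks when the two are closest together.
Taking p = 214 and q = 214 (both in [52, 516]) gives pq = 45796.

45796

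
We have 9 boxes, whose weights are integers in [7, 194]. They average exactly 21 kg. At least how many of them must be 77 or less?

The total is 9 × 21 = 189.
Each value above 77 is at least 78, contributing at least 78 − 7 = 71 above the floor 7.
The sum exceeds the floor total 63 by 126, so at most ⌊126/71⌋ = 1 exceed 77, and at least 8 are ≤ 77.
Exactly 8 works: 8 values at 7 and 1 at 78 total 134; raise one of the low values by 55 (still ≤ 77) to hit 189.

8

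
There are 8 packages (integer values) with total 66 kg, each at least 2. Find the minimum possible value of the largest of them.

Some value must be at least ⌈66/8⌉ = 9, since 8 × 8 = 64 < 66.
Taking 6 copies of 8 and 2 copies of 9 gives exactly 66, so 9 is attained.

9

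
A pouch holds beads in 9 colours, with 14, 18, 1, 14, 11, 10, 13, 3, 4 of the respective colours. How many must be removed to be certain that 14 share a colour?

82

In the worst case you take as many as possible of each colour without reaching 14: 13 + 13 + 1 + 13 + 11 + 10 + 13 + 3 + 4 = 81.
The next one must give 14 of some colour, so 81 + 1 = 82.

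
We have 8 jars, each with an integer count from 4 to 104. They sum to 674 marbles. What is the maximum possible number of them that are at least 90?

If k of the values are ≥ 90, the total is ≥ 90k + 4(8 − k).
Setting 90k + 4(8 − k) ≤ 674 gives 86k ≤ 642, so k ≤ 7.
k = 7 is achieved by 7 values at 90 and 1 at 4, total 634; add 40 to one value (staying below 90) to reach 674.

7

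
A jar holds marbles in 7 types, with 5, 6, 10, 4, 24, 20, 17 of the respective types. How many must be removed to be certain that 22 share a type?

In the worst case you take as many as possible of each type without reaching 22: 5 + 6 + 10 + 4 + 21 + 20 + 17 = 83.
The next one must give 22 of some type, so 83 + 1 = 84.

84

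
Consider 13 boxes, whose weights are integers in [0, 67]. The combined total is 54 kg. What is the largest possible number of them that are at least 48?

1

With k values at 48 or above and the rest at least 0, the sum is at least 0 + 48k.
Since the sum is 54, we need 48k ≤ 54, i.e. k ≤ 1.
k = 1 is achieved by 1 value at 48 and 12 at 0, total 48; add 6 to one value (staying below 48) to reach 54.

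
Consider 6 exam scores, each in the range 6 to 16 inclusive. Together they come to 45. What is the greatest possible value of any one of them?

15

To make one score as large as possible, make the other 5 as small as possible.
The other 5 contribute at least 5 × 6 = 30, leaving at most 45 − 30 = 15.
Since 15 ≤ 16, this is achievable: one at 15 and 5 at 6.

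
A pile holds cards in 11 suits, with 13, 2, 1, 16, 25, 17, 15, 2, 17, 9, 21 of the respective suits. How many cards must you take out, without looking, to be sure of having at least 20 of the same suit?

In the worst case you take as many as possible of each suit without reaching 20: 13 + 2 + 1 + 16 + 19 + 17 + 15 + 2 + 17 + 9 + 19 = 130.
The next one must give 20 of some suit, so 130 + 1 = 131.

131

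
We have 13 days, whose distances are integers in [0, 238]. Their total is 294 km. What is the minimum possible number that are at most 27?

Each value above 27 is at least 28, contributing at least 28 − 0 = 28 above the floor 0.
The sum exceeds the floor total 0 by 294, so at most ⌊294/28⌋ = 10 exceed 27, and at least 3 are ≤ 27.
Exactly 3 works: 3 values at 0 and 10 at 28 total 280; raise one of the low values by 14 (still ≤ 27) to hit 294.

3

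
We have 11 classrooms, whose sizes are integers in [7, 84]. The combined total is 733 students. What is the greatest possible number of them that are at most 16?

Each value at 16 or below falls at least 84 − 16 = 68 short of the ceiling 84.
The ceiling total is 11 × 84 = 924, and we need 733, so at most ⌊(924 − 733)/68⌋ = 2 can be that low.
k = 2 is achieved by 2 values at 16 and 9 at 84, total 788; lower one of the 84's by 55 (still > 16) to reach 733.

2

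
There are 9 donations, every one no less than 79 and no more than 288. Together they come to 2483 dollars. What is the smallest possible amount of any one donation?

179

Minimizing one value means maximizing the remaining 8.
The other 8 contribute at most 8 × 288 = 2304, leaving at least 2483 − 2304 = 179.
Since 179 ≥ 79, this is achievable: one at 179 and 8 at 288.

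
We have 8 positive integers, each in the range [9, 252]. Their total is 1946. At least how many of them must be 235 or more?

Each value short of 235 is at most 234, costing at least 252 − 234 = 18 against the maximum total of 2016.
We can afford to lose at most 2016 − 1946 = 70, so at most ⌊70/18⌋ = 3 fall short, and at least 5 are ≥ 235.
Exactly 5 works: 5 values at 252 and 3 at 234 total 1962; lower one of the high values by 16 (still ≥ 235) to hit 1946.

5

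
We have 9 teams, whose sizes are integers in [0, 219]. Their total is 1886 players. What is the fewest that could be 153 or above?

8

Suppose at most 9 − j of them reach 153; then j values are ≤ 152 and the rest ≤ 219.
The total is then ≤ 152·j + 219·(9 − j) = 1971 − 67j. For this to be ≥ 1886 we need j ≤ 1, so at least 9 − 1 = 8 must reach 153.
Exactly 8 works: 8 values at 219 and 1 at 152 total 1904; lower one of the high values by 18 (still ≥ 153) to hit 1886.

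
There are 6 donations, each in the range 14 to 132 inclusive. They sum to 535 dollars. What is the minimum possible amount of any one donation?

To make one donation as small as possible, make the other 5 as large as possible.
The other 5 can take up 5 × 132 = 660 ≥ 535 − 14, so one donation can sit at its floor of 14.
Achievable: one at 14 and the other 5 totalling 521, which fits since 5 × 14 ≤ 521 ≤ 5 × 132.

14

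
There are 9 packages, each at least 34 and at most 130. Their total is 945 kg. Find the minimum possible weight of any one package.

To make one package as small as possible, make the other 8 as large as possible.
The other 8 can take up 8 × 130 = 1040 ≥ 945 − 34, so one package can sit at its floor of 34.
Achievable: one at 34 and the other 8 totalling 911, which fits since 8 × 34 ≤ 911 ≤ 8 × 130.

34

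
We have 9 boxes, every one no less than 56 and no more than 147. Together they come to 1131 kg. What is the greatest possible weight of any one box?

147

Maximizing one value means minimizing the remaining 8.
The other 8 contribute at least 8 × 56 = 448, leaving at most 1131 − 448 = 683.
But each box is capped at 147, so the maximum is 147.
Achievable: one at 147 and the other 8 totalling 984, which fits since 8 × 56 ≤ 984 ≤ 8 × 147.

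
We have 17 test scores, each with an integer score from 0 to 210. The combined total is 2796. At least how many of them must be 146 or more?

6

Suppose at most 17 − j of them reach 146; then j values are ≤ 145 and the rest ≤ 210.
The total is then ≤ 145·j + 210·(17 − j) = 3570 − 65j. For this to be ≥ 2796 we need j ≤ 11, so at least 17 − 11 = 6 must reach 146.
Exactly 6 works: 6 values at 210 and 11 at 145 total 2855; lower one of the high values by 59 (still ≥ 146) to hit 2796.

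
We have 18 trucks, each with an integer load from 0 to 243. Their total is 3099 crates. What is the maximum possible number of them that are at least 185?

16

With k values at 185 or above and the rest at least 0, the sum is at least 0 + 185k.
Since the sum is 3099, we need 185k ≤ 3099, i.e. k ≤ 16.
k = 16 is achieved by 16 values at 185 and 2 at 0, total 2960; add 139 to one value (staying below 185) to reach 3099.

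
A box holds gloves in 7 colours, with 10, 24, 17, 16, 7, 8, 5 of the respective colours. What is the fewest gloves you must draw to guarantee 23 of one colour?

In the worst case you take as many as possible of each colour without reaching 23: 10 + 22 + 17 + 16 + 7 + 8 + 5 = 85.
The next one must give 23 of some colour, so 85 + 1 = 86.

86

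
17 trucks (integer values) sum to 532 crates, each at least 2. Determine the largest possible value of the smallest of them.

The average is 532/17 < 32, so some value is ≤ 31.
Equality holds with 12 values of 31 and 5 values of 32.

31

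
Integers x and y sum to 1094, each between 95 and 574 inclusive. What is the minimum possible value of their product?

xy = x(1094 − x) is concave in x, so over [520, 574] it is minimized at an endpoint.
The extreme feasible split is x = 520, y = 574, giving xy = 298480.

298480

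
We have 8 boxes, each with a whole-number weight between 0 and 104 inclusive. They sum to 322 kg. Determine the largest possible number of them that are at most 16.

5

Each value at 16 or below falls at least 104 − 16 = 88 short of the ceiling 104.
The ceiling total is 8 × 104 = 832, and we need 322, so at most ⌊(832 − 322)/88⌋ = 5 can be that low.
k = 5 is achieved by 5 values at 16 and 3 at 104, total 392; lower one of the 104's by 70 (still > 16) to reach 322.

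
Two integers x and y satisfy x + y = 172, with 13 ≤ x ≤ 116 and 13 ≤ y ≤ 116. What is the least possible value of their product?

Since x + y is fixed, pushing one of them to its bound minimizes the product.
The extreme feasible split is x = 56, y = 116, giving xy = 6496.

6496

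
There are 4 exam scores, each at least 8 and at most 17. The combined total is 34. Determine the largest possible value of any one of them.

10

To make one score as large as possible, make the other 3 as small as possible.
The other 3 contribute at least 3 × 8 = 24, leaving at most 34 − 24 = 10.
Since 10 ≤ 17, this is achievable: one at 10 and 3 at 8.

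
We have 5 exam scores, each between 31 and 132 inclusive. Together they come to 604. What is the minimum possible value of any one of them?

Minimizing one value means maximizing the remaining 4.
The other 4 contribute at most 4 × 132 = 528, leaving at least 604 − 528 = 76.
Since 76 ≥ 31, this is achievable: one at 76 and 4 at 132.

76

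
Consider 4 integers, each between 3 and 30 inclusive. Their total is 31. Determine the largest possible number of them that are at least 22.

1

If k of the values are ≥ 22, the total is ≥ 22k + 3(4 − k).
Setting 22k + 3(4 − k) ≤ 31 gives 19k ≤ 19, so k ≤ 1.
k = 1 is achieved by 1 value at 22 and 3 at 3, total 31.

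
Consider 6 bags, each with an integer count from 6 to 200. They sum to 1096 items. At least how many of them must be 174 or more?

Suppose at most 6 − j of them reach 174; then j values are ≤ 173 and the rest ≤ 200.
The total is then ≤ 173·j + 200·(6 − j) = 1200 − 27j. For this to be ≥ 1096 we need j ≤ 3, so at least 6 − 3 = 3 must reach 174.
Exactly 3 works: 3 values at 200 and 3 at 173 total 1119; lower one of the high values by 23 (still ≥ 174) to hit 1096.

3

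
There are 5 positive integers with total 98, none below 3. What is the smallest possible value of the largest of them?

Some value must be at least ⌈98/5⌉ = 20, since 5 × 19 = 95 < 98.
Achievable: 3 of them at 20 and 2 at 19 total 98.

20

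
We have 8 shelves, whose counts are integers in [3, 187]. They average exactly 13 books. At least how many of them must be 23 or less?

The total is 8 × 13 = 104.
If only k of them are at most 23, the other 8 − k are at least 24, so the total is at least (8 − k)·24 + k·3.
This is ≤ 104, so (8 − k)·24 + 3k ≤ 104, which gives k ≥ 5.
Exactly 5 works: 5 values at 3 and 3 at 24 total 87; raise one of the low values by 17 (still ≤ 23) to hit 104.

5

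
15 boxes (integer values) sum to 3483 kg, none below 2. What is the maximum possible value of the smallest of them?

The average is 3483/15 < 233, so some value is ≤ 232.
Equality holds with 12 values of 232 and 3 values of 233.

232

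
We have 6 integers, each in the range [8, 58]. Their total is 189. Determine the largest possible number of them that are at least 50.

3

If k of the values are ≥ 50, the total is ≥ 50k + 8(6 − k).
Setting 50k + 8(6 − k) ≤ 189 gives 42k ≤ 141, so k ≤ 3.
k = 3 is achieved by 3 values at 50 and 3 at 8, total 174; add 15 to one value (staying below 50) to reach 189.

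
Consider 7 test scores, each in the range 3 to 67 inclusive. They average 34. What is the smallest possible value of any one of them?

3

Minimizing one value means maximizing the remaining 6.
The total is 7 × 34 = 238.
The other 6 can take up 6 × 67 = 402 ≥ 238 − 3, so one score can sit at its floor of 3.
Achievable: one at 3 and the other 6 totalling 235, which fits since 6 × 3 ≤ 235 ≤ 6 × 67.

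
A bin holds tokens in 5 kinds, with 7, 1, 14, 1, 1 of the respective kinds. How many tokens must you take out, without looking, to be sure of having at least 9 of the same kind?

In the worst case you take as many as possible of each kind without reaching 9: 7 + 1 + 8 + 1 + 1 = 18.
The next one must give 9 of some kind, so 18 + 1 = 19.

19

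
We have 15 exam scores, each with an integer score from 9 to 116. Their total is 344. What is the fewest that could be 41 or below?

9

Let j be the number exceeding 41. Then the total is ≥ 42·j + 9·(15 − j) = 135 + 33j.
So 33j ≤ 209 and j ≤ 6; hence at least 15 − 6 = 9 are ≤ 41.
Exactly 9 works: 9 values at 9 and 6 at 42 total 333; raise one of the low values by 11 (still ≤ 41) to hit 344.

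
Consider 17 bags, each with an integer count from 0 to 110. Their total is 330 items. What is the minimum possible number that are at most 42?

10

Each value above 42 is at least 43, contributing at least 43 − 0 = 43 above the floor 0.
The sum exceeds the floor total 0 by 330, so at most ⌊330/43⌋ = 7 exceed 42, and at least 10 are ≤ 42.
Exactly 10 works: 10 values at 0 and 7 at 43 total 301; raise one of the low values by 29 (still ≤ 42) to hit 330.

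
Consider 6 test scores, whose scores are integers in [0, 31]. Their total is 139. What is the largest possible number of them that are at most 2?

Suppose k of them are at most 2. Those contribute at most 2 each and the rest at most 31 each.
So the total is at most 2k + 31(6 − k) = 186 − 29k. This must still be ≥ 139, so k ≤ 1.
k = 1 is achieved by 1 value at 2 and 5 at 31, total 157; lower one of the 31's by 18 (still > 2) to reach 139.

1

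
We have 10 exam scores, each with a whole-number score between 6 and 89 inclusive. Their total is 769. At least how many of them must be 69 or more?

If only k of them are at least 69, the other 10 − k are at most 68, so the total is at most k·89 + (10 − k)·68.
This must reach 769, so k·89 + (10 − k)·68 ≥ 769, giving k ≥ 5.
Exactly 5 works: 5 values at 89 and 5 at 68 total 785; lower one of the high values by 16 (still ≥ 69) to hit 769.

5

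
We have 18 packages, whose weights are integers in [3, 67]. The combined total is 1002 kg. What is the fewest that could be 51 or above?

Suppose at most 18 − j of them reach 51; then j values are ≤ 50 and the rest ≤ 67.
The total is then ≤ 50·j + 67·(18 − j) = 1206 − 17j. For this to be ≥ 1002 we need j ≤ 12, so at least 18 − 12 = 6 must reach 51.
Exactly 6 works: 6 values at 67 and 12 at 50 total 1002.

6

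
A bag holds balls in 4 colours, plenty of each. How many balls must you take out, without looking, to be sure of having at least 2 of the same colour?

In the worst case you draw 1 of each of the 4 colours: 4 × 1 = 4.
One more forces 2 of some colour, so 4 + 1 = 5.

5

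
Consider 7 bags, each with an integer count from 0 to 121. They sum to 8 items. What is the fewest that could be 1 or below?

3

If only k of them are at most 1, the other 7 − k are at least 2, so the total is at least (7 − k)·2 + k·0.
This is ≤ 8, so (7 − k)·2 + 0k ≤ 8, which gives k ≥ 3.
Exactly 3 works: 3 values at 0 and 4 at 2 total 8.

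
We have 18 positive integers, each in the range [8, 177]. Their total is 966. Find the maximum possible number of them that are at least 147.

Suppose k of them are at least 147. Those contribute at least 147 each and the other 18 − k at least 8 each.
So the total is at least 147k + 8(18 − k) = 144 + 139k. This must be ≤ 966, giving k ≤ 5.
k = 5 is achieved by 5 values at 147 and 13 at 8, total 839; add 127 to one value (staying below 147) to reach 966.

5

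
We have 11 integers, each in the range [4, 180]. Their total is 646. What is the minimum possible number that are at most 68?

2

Let j be the number exceeding 68. Then the total is ≥ 69·j + 4·(11 − j) = 44 + 65j.
So 65j ≤ 602 and j ≤ 9; hence at least 11 − 9 = 2 are ≤ 68.
Exactly 2 works: 2 values at 4 and 9 at 69 total 629; raise one of the low values by 17 (still ≤ 68) to hit 646.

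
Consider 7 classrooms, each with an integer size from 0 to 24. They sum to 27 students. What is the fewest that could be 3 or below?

If only k of them are at most 3, the other 7 − k are at least 4, so the total is at least (7 − k)·4 + k·0.
This is ≤ 27, so (7 − k)·4 + 0k ≤ 27, which gives k ≥ 1.
Exactly 1 works: 1 value at 0 and 6 at 4 total 24; raise one of the low values by 3 (still ≤ 3) to hit 27.

1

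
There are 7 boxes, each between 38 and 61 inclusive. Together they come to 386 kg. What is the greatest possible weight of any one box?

To make one box as large as possible, make the other 6 as small as possible.
The other 6 contribute at least 6 × 38 = 228, leaving at most 386 − 228 = 158.
But each box is capped at 61, so the maximum is 61.
Achievable: one at 61 and the other 6 totalling 325, which fits since 6 × 38 ≤ 325 ≤ 6 × 61.

61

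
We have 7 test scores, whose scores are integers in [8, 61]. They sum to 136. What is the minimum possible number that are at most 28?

4

Let j be the number exceeding 28. Then the total is ≥ 29·j + 8·(7 − j) = 56 + 21j.
So 21j ≤ 80 and j ≤ 3; hence at least 7 − 3 = 4 are ≤ 28.
Exactly 4 works: 4 values at 8 and 3 at 29 total 119; raise one of the low values by 17 (still ≤ 28) to hit 136.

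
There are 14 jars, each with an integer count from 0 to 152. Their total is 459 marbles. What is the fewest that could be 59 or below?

7

Let j be the number exceeding 59. Then the total is ≥ 60·j + 0·(14 − j) = 0 + 60j.
So 60j ≤ 459 and j ≤ 7; hence at least 14 − 7 = 7 are ≤ 59.
Exactly 7 works: 7 values at 0 and 7 at 60 total 420; raise one of the low values by 39 (still ≤ 59) to hit 459.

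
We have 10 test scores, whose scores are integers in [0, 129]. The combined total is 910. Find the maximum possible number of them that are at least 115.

7

If k of the values are ≥ 115, the total is ≥ 115k + 0(10 − k).
Setting 115k + 0(10 − k) ≤ 910 gives 115k ≤ 910, so k ≤ 7.
k = 7 is achieved by 7 values at 115 and 3 at 0, total 805; add 105 to one value (staying below 115) to reach 910.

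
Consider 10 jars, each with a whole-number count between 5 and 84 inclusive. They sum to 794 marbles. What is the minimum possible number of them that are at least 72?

Suppose at most 10 − j of them reach 72; then j values are ≤ 71 and the rest ≤ 84.
The total is then ≤ 71·j + 84·(10 − j) = 840 − 13j. For this to be ≥ 794 we need j ≤ 3, so at least 10 − 3 = 7 must reach 72.
Exactly 7 works: 7 values at 84 and 3 at 71 total 801; lower one of the high values by 7 (still ≥ 72) to hit 794.

7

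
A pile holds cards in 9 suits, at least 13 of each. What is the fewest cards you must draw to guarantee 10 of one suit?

In the worst case you draw 9 of each of the 9 suits: 9 × 9 = 81.
One more forces 10 of some suit, so 81 + 1 = 82.

82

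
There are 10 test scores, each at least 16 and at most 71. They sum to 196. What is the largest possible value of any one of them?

Maximizing one value means minimizing the remaining 9.
The other 9 contribute at least 9 × 16 = 144, leaving at most 196 − 144 = 52.
Since 52 ≤ 71, this is achievable: one at 52 and 9 at 16.

52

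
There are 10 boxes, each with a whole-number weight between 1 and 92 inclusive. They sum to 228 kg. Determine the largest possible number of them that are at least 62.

Suppose k of them are at least 62. Those contribute at least 62 each and the other 10 − k at least 1 each.
So the total is at least 62k + 1(10 − k) = 10 + 61k. This must be ≤ 228, giving k ≤ 3.
k = 3 is achieved by 3 values at 62 and 7 at 1, total 193; add 35 to one value (staying below 62) to reach 228.

3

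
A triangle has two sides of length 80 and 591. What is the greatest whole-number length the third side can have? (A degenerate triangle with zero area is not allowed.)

670

The third side must be less than 80 + 591 = 671.
The largest integer below 671 is 670.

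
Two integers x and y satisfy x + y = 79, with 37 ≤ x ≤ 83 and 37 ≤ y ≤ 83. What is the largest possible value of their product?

1560

With x + y fixed, xy peaks when the two are closest together.
Taking x = 39 and y = 40 (both in [37, 83]) gives xy = 1560.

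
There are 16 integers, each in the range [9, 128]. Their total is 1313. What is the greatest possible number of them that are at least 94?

13

With k values at 94 or above and the rest at least 9, the sum is at least 144 + 85k.
Since the sum is 1313, we need 85k ≤ 1169, i.e. k ≤ 13.
k = 13 is achieved by 13 values at 94 and 3 at 9, total 1249; add 64 to one value (staying below 94) to reach 1313.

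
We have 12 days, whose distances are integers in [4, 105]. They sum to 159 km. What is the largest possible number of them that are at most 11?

11

Each value at 11 or below falls at least 105 − 11 = 94 short of the ceiling 105.
The ceiling total is 12 × 105 = 1260, and we need 159, so at most ⌊(1260 − 159)/94⌋ = 11 can be that low.
k = 11 is achieved by 11 values at 11 and 1 at 105, total 226; lower one of the 105's by 67 (still > 11) to reach 159.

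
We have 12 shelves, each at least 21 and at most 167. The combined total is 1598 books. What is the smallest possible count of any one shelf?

To make one shelf as small as possible, make the other 11 as large as possible.
The other 11 can take up 11 × 167 = 1837 ≥ 1598 − 21, so one shelf can sit at its floor of 21.
Achievable: one at 21 and the other 11 totalling 1577, which fits since 11 × 21 ≤ 1577 ≤ 11 × 167.

21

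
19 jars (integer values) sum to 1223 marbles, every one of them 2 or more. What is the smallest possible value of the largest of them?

The 19 values sum to 1223, so their maximum is at least ⌈1223/19⌉ = 65.
Equality holds with 7 values of 65 and 12 values of 64.

65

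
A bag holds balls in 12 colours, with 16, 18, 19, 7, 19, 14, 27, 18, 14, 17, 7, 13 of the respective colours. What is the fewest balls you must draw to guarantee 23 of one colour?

In the worst case you take as many as possible of each colour without reaching 23: 16 + 18 + 19 + 7 + 19 + 14 + 22 + 18 + 14 + 17 + 7 + 13 = 184.
The next one must give 23 of some colour, so 184 + 1 = 185.

185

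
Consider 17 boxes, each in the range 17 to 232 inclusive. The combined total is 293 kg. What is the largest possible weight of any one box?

To make one box as large as possible, make the other 16 as small as possible.
The other 16 contribute at least 16 × 17 = 272, leaving at most 293 − 272 = 21.
Since 21 ≤ 232, this is achievable: one at 21 and 16 at 17.

21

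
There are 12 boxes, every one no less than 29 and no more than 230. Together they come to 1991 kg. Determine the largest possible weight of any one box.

230

To make one box as large as possible, make the other 11 as small as possible.
The other 11 contribute at least 11 × 29 = 319, leaving at most 1991 − 319 = 1672.
But each box is capped at 230, so the maximum is 230.
Achievable: one at 230 and the other 11 totalling 1761, which fits since 11 × 29 ≤ 1761 ≤ 11 × 230.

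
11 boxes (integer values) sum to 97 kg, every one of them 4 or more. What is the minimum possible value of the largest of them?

If every one of the 11 were at most 8, the total would be at most 11 × 8 = 88 < 97.
Taking 2 copies of 8 and 9 copies of 9 gives exactly 97, so 9 is attained.

9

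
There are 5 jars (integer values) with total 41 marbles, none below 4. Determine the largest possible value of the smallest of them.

8

The 5 values sum to 41, so their minimum is at most ⌊41/5⌋ = 8.
Taking 4 copies of 8 and 1 copy of 9 gives exactly 41, so 8 is attained.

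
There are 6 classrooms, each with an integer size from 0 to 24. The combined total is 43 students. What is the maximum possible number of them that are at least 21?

2

With k values at 21 or above and the rest at least 0, the sum is at least 0 + 21k.
Since the sum is 43, we need 21k ≤ 43, i.e. k ≤ 2.
k = 2 is achieved by 2 values at 21 and 4 at 0, total 42; add 1 to one value (staying below 21) to reach 43.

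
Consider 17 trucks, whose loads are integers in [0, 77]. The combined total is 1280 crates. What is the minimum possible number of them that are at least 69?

Suppose at most 17 − j of them reach 69; then j values are ≤ 68 and the rest ≤ 77.
The total is then ≤ 68·j + 77·(17 − j) = 1309 − 9j. For this to be ≥ 1280 we need j ≤ 3, so at least 17 − 3 = 14 must reach 69.
Exactly 14 works: 14 values at 77 and 3 at 68 total 1282; lower one of the high values by 2 (still ≥ 69) to hit 1280.

14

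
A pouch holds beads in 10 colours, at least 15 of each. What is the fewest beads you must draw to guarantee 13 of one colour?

121

You could draw 12 of every colour without reaching 13 of any — 120 in all.
One more forces 13 of some colour, so 120 + 1 = 121.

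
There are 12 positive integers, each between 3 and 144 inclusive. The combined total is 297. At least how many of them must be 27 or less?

Let j be the number exceeding 27. Then the total is ≥ 28·j + 3·(12 − j) = 36 + 25j.
So 25j ≤ 261 and j ≤ 10; hence at least 12 − 10 = 2 are ≤ 27.
Exactly 2 works: 2 values at 3 and 10 at 28 total 286; raise one of the low values by 11 (still ≤ 27) to hit 297.

2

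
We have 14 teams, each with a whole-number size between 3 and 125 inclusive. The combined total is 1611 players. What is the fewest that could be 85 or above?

Each value short of 85 is at most 84, costing at least 125 − 84 = 41 against the maximum total of 1750.
We can afford to lose at most 1750 − 1611 = 139, so at most ⌊139/41⌋ = 3 fall short, and at least 11 are ≥ 85.
Exactly 11 works: 11 values at 125 and 3 at 84 total 1627; lower one of the high values by 16 (still ≥ 85) to hit 1611.

11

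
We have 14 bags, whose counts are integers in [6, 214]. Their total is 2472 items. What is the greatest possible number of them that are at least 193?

12

Suppose k of them are at least 193. Those contribute at least 193 each and the other 14 − k at least 6 each.
So the total is at least 193k + 6(14 − k) = 84 + 187k. This must be ≤ 2472, giving k ≤ 12.
k = 12 is achieved by 12 values at 193 and 2 at 6, total 2328; add 144 to one value (staying below 193) to reach 2472.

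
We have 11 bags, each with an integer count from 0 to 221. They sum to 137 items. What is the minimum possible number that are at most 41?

8

Let j be the number exceeding 41. Then the total is ≥ 42·j + 0·(11 − j) = 0 + 42j.
So 42j ≤ 137 and j ≤ 3; hence at least 11 − 3 = 8 are ≤ 41.
Exactly 8 works: 8 values at 0 and 3 at 42 total 126; raise one of the low values by 11 (still ≤ 41) to hit 137.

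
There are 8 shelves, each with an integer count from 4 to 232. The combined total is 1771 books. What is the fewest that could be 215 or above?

Each value short of 215 is at most 214, costing at least 232 − 214 = 18 against the maximum total of 1856.
We can afford to lose at most 1856 − 1771 = 85, so at most ⌊85/18⌋ = 4 fall short, and at least 4 are ≥ 215.
Exactly 4 works: 4 values at 232 and 4 at 214 total 1784; lower one of the high values by 13 (still ≥ 215) to hit 1771.

4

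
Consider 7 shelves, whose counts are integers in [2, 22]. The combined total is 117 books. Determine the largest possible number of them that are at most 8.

2

Each value at 8 or below falls at least 22 − 8 = 14 short of the ceiling 22.
The ceiling total is 7 × 22 = 154, and we need 117, so at most ⌊(154 − 117)/14⌋ = 2 can be that low.
k = 2 is achieved by 2 values at 8 and 5 at 22, total 126; lower one of the 22's by 9 (still > 8) to reach 117.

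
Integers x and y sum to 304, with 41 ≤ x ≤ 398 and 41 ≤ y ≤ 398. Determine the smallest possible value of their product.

10783

For a fixed sum, xy is smallest when x and y are as far apart as possible.
At the endpoint x = 41, y = 304 − 41 = 263, so xy = 41 × 263 = 10783.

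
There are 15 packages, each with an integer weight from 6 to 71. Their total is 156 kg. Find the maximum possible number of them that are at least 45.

1

Suppose k of them are at least 45. Those contribute at least 45 each and the other 15 − k at least 6 each.
So the total is at least 45k + 6(15 − k) = 90 + 39k. This must be ≤ 156, giving k ≤ 1.
k = 1 is achieved by 1 value at 45 and 14 at 6, total 129; add 27 to one value (staying below 45) to reach 156.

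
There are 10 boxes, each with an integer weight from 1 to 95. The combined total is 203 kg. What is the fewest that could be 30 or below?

4

Let j be the number exceeding 30. Then the total is ≥ 31·j + 1·(10 − j) = 10 + 30j.
So 30j ≤ 193 and j ≤ 6; hence at least 10 − 6 = 4 are ≤ 30.
Exactly 4 works: 4 values at 1 and 6 at 31 total 190; raise one of the low values by 13 (still ≤ 30) to hit 203.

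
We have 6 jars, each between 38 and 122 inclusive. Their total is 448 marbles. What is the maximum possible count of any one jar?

122

Maximizing one value means minimizing the remaining 5.
The other 5 contribute at least 5 × 38 = 190, leaving at most 448 − 190 = 258.
But each jar is capped at 122, so the maximum is 122.
Achievable: one at 122 and the other 5 totalling 326, which fits since 5 × 38 ≤ 326 ≤ 5 × 122.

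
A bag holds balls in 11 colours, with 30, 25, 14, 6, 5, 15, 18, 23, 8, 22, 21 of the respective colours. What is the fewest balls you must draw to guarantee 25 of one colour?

In the worst case you take as many as possible of each colour without reaching 25: 24 + 24 + 14 + 6 + 5 + 15 + 18 + 23 + 8 + 22 + 21 = 180.
The next one must give 25 of some colour, so 180 + 1 = 181.

181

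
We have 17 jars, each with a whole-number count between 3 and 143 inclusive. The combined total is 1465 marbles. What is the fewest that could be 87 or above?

1

Suppose at most 17 − j of them reach 87; then j values are ≤ 86 and the rest ≤ 143.
The total is then ≤ 86·j + 143·(17 − j) = 2431 − 57j. For this to be ≥ 1465 we need j ≤ 16, so at least 17 − 16 = 1 must reach 87.
Exactly 1 works: 1 value at 143 and 16 at 86 total 1519; lower one of the high values by 54 (still ≥ 87) to hit 1465.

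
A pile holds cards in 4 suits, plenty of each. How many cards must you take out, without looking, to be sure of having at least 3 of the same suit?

You could draw 2 of every suit without reaching 3 of any — 8 in all.
One more forces 3 of some suit, so 8 + 1 = 9.

9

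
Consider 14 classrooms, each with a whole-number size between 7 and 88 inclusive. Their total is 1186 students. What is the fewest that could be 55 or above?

13

Each value short of 55 is at most 54, costing at least 88 − 54 = 34 against the maximum total of 1232.
We can afford to lose at most 1232 − 1186 = 46, so at most ⌊46/34⌋ = 1 fall short, and at least 13 are ≥ 55.
Exactly 13 works: 13 values at 88 and 1 at 54 total 1198; lower one of the high values by 12 (still ≥ 55) to hit 1186.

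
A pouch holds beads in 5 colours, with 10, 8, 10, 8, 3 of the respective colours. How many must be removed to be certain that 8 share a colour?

In the worst case you take as many as possible of each colour without reaching 8: 7 + 7 + 7 + 7 + 3 = 31.
The next one must give 8 of some colour, so 31 + 1 = 32.

32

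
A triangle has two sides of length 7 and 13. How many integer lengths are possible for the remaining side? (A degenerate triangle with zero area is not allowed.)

The triangle inequality gives |7 − 13| < c < 7 + 13, i.e. 6 < c < 20.
So c can be any integer from 7 to 19: 13 values.

13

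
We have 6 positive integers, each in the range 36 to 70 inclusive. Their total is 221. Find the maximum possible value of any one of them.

41

Maximizing one value means minimizing the remaining 5.
The other 5 contribute at least 5 × 36 = 180, leaving at most 221 − 180 = 41.
Since 41 ≤ 70, this is achievable: one at 41 and 5 at 36.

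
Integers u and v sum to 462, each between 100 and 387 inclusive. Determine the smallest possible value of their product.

36200

For a fixed sum, uv is smallest when u and v are as far apart as possible.
The extreme feasible split is u = 100, v = 362, giving uv = 36200.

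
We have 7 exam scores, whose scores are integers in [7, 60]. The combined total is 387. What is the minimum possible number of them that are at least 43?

6

If only k of them are at least 43, the other 7 − k are at most 42, so the total is at most k·60 + (7 − k)·42.
This must reach 387, so k·60 + (7 − k)·42 ≥ 387, giving k ≥ 6.
Exactly 6 works: 6 values at 60 and 1 at 42 total 402; lower one of the high values by 15 (still ≥ 43) to hit 387.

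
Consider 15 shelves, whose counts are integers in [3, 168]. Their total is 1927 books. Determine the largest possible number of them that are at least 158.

12

If k of the values are ≥ 158, the total is ≥ 158k + 3(15 − k).
Setting 158k + 3(15 − k) ≤ 1927 gives 155k ≤ 1882, so k ≤ 12.
k = 12 is achieved by 12 values at 158 and 3 at 3, total 1905; add 22 to one value (staying below 158) to reach 1927.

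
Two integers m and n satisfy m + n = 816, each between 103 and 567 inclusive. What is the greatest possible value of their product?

166464

For a fixed sum, the product mn is largest when m and n are as close as possible.
Taking m = 408 and n = 408 (both in [103, 567]) gives mn = 166464.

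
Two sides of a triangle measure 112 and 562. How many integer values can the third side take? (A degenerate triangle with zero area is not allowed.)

The triangle inequality gives |112 − 562| < c < 112 + 562, i.e. 450 < c < 674.
So c can be any integer from 451 to 673: 223 values.

223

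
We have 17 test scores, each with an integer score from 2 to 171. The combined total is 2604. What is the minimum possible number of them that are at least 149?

Suppose at most 17 − j of them reach 149; then j values are ≤ 148 and the rest ≤ 171.
The total is then ≤ 148·j + 171·(17 − j) = 2907 − 23j. For this to be ≥ 2604 we need j ≤ 13, so at least 17 − 13 = 4 must reach 149.
Exactly 4 works: 4 values at 171 and 13 at 148 total 2608; lower one of the high values by 4 (still ≥ 149) to hit 2604.

4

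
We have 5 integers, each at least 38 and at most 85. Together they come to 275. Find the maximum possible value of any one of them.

Maximizing one value means minimizing the remaining 4.
The other 4 contribute at least 4 × 38 = 152, leaving at most 275 − 152 = 123.
But each integer is capped at 85, so the maximum is 85.
Achievable: one at 85 and the other 4 totalling 190, which fits since 4 × 38 ≤ 190 ≤ 4 × 85.

85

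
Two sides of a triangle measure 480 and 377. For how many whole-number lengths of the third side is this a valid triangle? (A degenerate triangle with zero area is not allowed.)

753

The triangle inequality gives |480 − 377| < c < 480 + 377, i.e. 103 < c < 857.
So c can be any integer from 104 to 856: 753 values.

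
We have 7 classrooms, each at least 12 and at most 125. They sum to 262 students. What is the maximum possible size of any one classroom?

125

Maximizing one value means minimizing the remaining 6.
The other 6 contribute at least 6 × 12 = 72, leaving at most 262 − 72 = 190.
But each classroom is capped at 125, so the maximum is 125.
Achievable: one at 125 and the other 6 totalling 137, which fits since 6 × 12 ≤ 137 ≤ 6 × 125.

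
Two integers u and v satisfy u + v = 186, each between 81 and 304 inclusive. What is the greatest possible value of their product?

8649

uv = u(186 − u) is maximized when u is as near 186/2 as the bounds allow.
Taking u = 93 and v = 93 (both in [81, 304]) gives uv = 8649.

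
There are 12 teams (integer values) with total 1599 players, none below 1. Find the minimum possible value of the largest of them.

The average is 1599/12 > 133, so not all 12 can be 133 or less; the largest is ≥ 134.
Achievable: 3 of them at 134 and 9 at 133 total 1599.

134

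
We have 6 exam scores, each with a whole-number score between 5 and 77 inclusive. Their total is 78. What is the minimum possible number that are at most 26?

4

If only k of them are at most 26, the other 6 − k are at least 27, so the total is at least (6 − k)·27 + k·5.
This is ≤ 78, so (6 − k)·27 + 5k ≤ 78, which gives k ≥ 4.
Exactly 4 works: 4 values at 5 and 2 at 27 total 74; raise one of the low values by 4 (still ≤ 26) to hit 78.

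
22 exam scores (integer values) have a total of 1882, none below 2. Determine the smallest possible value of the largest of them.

If every one of the 22 were at most 85, the total would be at most 22 × 85 = 1870 < 1882.
Taking 10 copies of 85 and 12 copies of 86 gives exactly 1882, so 86 is attained.

86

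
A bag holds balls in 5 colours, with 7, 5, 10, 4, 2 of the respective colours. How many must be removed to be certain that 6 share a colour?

In the worst case you take as many as possible of each colour without reaching 6: 5 + 5 + 5 + 4 + 2 = 21.
The next one must give 6 of some colour, so 21 + 1 = 22.

22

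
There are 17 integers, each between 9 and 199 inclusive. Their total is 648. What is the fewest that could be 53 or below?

Each value above 53 is at least 54, contributing at least 54 − 9 = 45 above the floor 9.
The sum exceeds the floor total 153 by 495, so at most ⌊495/45⌋ = 11 exceed 53, and at least 6 are ≤ 53.
Exactly 6 works: 6 values at 9 and 11 at 54 total 648.

6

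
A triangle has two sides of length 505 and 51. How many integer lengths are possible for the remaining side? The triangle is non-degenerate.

The triangle inequality gives |505 − 51| < c < 505 + 51, i.e. 454 < c < 556.
So c can be any integer from 455 to 555: 101 values.

101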